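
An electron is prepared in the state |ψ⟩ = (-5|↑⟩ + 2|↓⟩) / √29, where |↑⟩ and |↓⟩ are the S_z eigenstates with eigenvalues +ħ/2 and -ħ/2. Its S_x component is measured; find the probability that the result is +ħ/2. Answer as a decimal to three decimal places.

0.155

|+x⟩ = (|↑⟩ + |↓⟩)/√2, so ⟨+x|ψ⟩ = (-3) / (√2·√29).
P = |-3|² / 58 = 9/58.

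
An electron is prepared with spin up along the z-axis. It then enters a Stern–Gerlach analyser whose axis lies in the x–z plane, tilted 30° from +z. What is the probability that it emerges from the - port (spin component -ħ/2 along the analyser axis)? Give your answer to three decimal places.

For spin-½, the probability of finding spin-up along an axis at angle θ to the initial spin direction is cos²(θ/2); spin-down is sin²(θ/2).
θ = 30°, so P = sin²(15°) ≈ 0.067.

0.067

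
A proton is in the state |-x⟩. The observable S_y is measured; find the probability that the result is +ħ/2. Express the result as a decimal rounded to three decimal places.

0.500

In the S_z basis, |-x⟩ = (|+z⟩ - |-z⟩)/√2 and |+y⟩ = (|+z⟩ + i|-z⟩)/√2.
|⟨+y|-x⟩|² = 1/2.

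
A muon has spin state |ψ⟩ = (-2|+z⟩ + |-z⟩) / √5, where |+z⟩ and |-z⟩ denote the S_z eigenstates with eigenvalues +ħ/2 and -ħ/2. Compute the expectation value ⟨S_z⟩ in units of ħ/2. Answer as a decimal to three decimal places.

0.600

⟨σ_z⟩ = |a|² - |b|² divided by |a|²+|b|², with a, b the |+z⟩, |-z⟩ amplitudes.
= (4 - 1)/5 = 3/5.
⟨S_z⟩ = (ħ/2)·⟨σ_z⟩.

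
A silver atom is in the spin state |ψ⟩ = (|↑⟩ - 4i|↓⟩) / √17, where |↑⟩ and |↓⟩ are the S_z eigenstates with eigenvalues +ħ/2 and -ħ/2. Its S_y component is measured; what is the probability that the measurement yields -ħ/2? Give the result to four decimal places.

0.7353

|-y⟩ = (|↑⟩ - i|↓⟩)/√2, so ⟨-y|ψ⟩ = (5) / (√2·√17).
P = |5|² / 34 = 25/34.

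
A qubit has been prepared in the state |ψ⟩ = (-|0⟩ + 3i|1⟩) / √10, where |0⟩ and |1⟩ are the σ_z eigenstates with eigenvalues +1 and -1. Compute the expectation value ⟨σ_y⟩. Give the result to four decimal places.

⟨σ_y⟩ = 2 Im(a* b)/(|a|²+|b|²) with a = -1, b = 3i.
a* b = -3i, so ⟨σ_y⟩ = -6/10.

-0.6000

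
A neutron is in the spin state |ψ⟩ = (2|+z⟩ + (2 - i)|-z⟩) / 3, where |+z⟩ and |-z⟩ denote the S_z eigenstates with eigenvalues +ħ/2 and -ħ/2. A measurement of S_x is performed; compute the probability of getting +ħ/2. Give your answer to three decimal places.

0.944

|+x⟩ = (|+z⟩ + |-z⟩)/√2, so ⟨+x|ψ⟩ = (4 - i) / (√2·3).
P = |4 - i|² / 18 = 17/18.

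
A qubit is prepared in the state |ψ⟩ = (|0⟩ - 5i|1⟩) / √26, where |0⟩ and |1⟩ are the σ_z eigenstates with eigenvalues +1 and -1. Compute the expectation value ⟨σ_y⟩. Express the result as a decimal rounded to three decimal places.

-0.385

⟨σ_y⟩ = 2 Im(a* b)/(|a|²+|b|²) with a = 1, b = -5i.
a* b = -5i, so ⟨σ_y⟩ = -10/26.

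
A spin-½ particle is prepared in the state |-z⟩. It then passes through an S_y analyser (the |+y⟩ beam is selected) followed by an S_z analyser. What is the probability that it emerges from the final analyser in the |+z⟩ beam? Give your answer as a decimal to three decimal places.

0.250

First analyser (S_y): from |-z⟩, P(|+y⟩) = 1/2.
After stage 1 the state is |+y⟩; P(|+z⟩) = |⟨+z|+y⟩|² = 1/2.
Joint probability = 1/2 × 1/2 = 0.250.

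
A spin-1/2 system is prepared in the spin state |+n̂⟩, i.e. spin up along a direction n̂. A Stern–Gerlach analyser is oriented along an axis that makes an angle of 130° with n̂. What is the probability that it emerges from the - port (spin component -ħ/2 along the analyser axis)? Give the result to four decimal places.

0.8214

For spin-½, the probability of finding spin-up along an axis at angle θ to the initial spin direction is cos²(θ/2); spin-down is sin²(θ/2).
θ = 130°, so P = sin²(65°) ≈ 0.8214.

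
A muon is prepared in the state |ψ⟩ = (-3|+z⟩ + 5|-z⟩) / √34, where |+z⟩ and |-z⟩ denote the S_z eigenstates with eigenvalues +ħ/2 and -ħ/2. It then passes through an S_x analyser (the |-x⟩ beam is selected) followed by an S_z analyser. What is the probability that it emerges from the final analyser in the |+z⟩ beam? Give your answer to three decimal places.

First analyser (S_x): P(|-x⟩) = |⟨-x|ψ⟩|² = 64/68.
After stage 1 the state is |-x⟩; P(|+z⟩) = |⟨+z|-x⟩|² = 1/2.
Joint probability = 64/68 × 1/2 = 0.471.

0.471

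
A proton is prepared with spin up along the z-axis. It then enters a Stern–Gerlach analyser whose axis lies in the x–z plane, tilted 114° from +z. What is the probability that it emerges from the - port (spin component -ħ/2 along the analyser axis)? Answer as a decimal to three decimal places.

For spin-½, the probability of finding spin-up along an axis at angle θ to the initial spin direction is cos²(θ/2); spin-down is sin²(θ/2).
θ = 114°, so P = sin²(57°) ≈ 0.703.

0.703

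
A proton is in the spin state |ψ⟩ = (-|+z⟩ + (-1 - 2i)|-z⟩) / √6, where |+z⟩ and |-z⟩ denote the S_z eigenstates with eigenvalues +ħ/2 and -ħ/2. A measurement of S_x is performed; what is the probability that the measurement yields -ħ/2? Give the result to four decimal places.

|-x⟩ = (|+z⟩ - |-z⟩)/√2, so ⟨-x|ψ⟩ = (2i) / (√2·√6).
P = |2i|² / 12 = 4/12.

0.3333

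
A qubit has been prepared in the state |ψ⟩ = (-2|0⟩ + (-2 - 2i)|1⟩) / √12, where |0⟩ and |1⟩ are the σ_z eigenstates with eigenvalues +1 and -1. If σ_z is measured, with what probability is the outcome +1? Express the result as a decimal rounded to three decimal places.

The +1 outcome corresponds to |0⟩. Its amplitude in |ψ⟩ is -2/√12.
P = |-2|² / 12 = 4/12.

0.333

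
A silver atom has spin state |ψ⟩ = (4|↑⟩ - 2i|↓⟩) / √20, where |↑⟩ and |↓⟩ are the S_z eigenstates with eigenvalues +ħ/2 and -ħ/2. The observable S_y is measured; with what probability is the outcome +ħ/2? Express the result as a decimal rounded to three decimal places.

0.100

|+y⟩ = (|↑⟩ + i|↓⟩)/√2, so ⟨+y|ψ⟩ = (2) / (√2·√20).
P = |2|² / 40 = 4/40.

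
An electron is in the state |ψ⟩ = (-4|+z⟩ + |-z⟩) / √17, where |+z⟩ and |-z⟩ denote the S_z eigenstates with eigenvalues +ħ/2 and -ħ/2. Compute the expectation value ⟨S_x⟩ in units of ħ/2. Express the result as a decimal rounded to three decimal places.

-0.471

⟨σ_x⟩ = 2 Re(a* b)/(|a|²+|b|²) with a = -4, b = 1.
a* b = -4, so ⟨σ_x⟩ = -8/17.
⟨S_x⟩ = (ħ/2)·⟨σ_x⟩.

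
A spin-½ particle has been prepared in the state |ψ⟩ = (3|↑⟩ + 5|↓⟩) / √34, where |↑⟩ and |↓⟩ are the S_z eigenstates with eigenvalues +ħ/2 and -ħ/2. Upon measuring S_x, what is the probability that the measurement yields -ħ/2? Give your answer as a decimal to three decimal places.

|-x⟩ = (|↑⟩ - |↓⟩)/√2, so ⟨-x|ψ⟩ = (-2) / (√2·√34).
P = |-2|² / 68 = 4/68.

0.059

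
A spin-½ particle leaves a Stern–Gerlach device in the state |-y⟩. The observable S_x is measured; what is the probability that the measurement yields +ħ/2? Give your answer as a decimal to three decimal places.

In the S_z basis, |-y⟩ = (|+z⟩ - i|-z⟩)/√2 and |+x⟩ = (|+z⟩ + |-z⟩)/√2.
|⟨+x|-y⟩|² = 1/2.

0.500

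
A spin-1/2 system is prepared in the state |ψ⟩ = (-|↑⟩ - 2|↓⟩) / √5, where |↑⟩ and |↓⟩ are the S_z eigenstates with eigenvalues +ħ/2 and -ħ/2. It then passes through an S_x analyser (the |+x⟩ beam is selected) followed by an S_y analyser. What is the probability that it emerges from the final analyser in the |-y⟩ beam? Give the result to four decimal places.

0.4500

First analyser (S_x): P(|+x⟩) = |⟨+x|ψ⟩|² = 9/10.
After stage 1 the state is |+x⟩; P(|-y⟩) = |⟨-y|+x⟩|² = 1/2.
Joint probability = 9/10 × 1/2 = 0.4500.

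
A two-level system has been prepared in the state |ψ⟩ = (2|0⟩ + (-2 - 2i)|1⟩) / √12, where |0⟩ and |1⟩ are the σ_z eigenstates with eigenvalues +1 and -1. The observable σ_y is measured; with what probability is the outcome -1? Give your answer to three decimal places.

|-y⟩ = (|0⟩ - i|1⟩)/√2, so ⟨-y|ψ⟩ = (4 - 2i) / (√2·√12).
P = |4 - 2i|² / 24 = 20/24.

0.833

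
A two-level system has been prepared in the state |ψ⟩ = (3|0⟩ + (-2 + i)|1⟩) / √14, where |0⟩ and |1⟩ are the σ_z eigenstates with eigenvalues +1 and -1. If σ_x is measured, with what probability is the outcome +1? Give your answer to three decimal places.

|+x⟩ = (|0⟩ + |1⟩)/√2, so ⟨+x|ψ⟩ = (1 + i) / (√2·√14).
P = |1 + i|² / 28 = 2/28.

0.071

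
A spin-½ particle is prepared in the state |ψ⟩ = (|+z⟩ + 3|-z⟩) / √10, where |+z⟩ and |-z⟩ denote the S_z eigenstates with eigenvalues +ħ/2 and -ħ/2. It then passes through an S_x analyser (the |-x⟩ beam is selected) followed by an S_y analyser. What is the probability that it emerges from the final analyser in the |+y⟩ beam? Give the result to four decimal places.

0.1000

First analyser (S_x): P(|-x⟩) = |⟨-x|ψ⟩|² = 4/20.
After stage 1 the state is |-x⟩; P(|+y⟩) = |⟨+y|-x⟩|² = 1/2.
Joint probability = 4/20 × 1/2 = 0.1000.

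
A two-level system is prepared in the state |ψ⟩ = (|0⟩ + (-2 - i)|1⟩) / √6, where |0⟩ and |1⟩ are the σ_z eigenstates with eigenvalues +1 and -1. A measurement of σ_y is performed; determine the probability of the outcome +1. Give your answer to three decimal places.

|+y⟩ = (|0⟩ + i|1⟩)/√2, so ⟨+y|ψ⟩ = (2i) / (√2·√6).
P = |2i|² / 12 = 4/12.

0.333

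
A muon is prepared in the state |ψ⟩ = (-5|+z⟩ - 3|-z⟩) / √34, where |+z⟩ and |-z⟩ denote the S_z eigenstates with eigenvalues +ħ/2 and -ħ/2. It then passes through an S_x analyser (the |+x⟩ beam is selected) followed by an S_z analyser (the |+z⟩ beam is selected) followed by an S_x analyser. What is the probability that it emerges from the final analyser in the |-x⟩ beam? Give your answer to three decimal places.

First analyser (S_x): P(|+x⟩) = |⟨+x|ψ⟩|² = 64/68.
After stage 1 the state is |+x⟩; P(|+z⟩) = |⟨+z|+x⟩|² = 1/2.
After stage 2 the state is |+z⟩; P(|-x⟩) = |⟨-x|+z⟩|² = 1/2.
Joint probability = 64/68 × 1/2 × 1/2 = 0.235.

0.235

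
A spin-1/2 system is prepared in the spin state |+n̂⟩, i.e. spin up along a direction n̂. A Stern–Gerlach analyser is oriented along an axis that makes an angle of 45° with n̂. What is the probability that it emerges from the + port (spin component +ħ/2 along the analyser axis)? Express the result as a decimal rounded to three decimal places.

For spin-½, the probability of finding spin-up along an axis at angle θ to the initial spin direction is cos²(θ/2); spin-down is sin²(θ/2).
θ = 45°, so P = cos²(22.5°) ≈ 0.854.

0.854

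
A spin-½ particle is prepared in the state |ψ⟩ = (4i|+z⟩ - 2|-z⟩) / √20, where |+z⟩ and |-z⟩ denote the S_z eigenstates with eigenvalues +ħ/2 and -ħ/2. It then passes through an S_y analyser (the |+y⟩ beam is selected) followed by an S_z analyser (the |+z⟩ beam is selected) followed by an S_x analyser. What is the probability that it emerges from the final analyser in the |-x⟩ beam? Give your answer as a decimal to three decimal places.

0.225

First analyser (S_y): P(|+y⟩) = |⟨+y|ψ⟩|² = 36/40.
After stage 1 the state is |+y⟩; P(|+z⟩) = |⟨+z|+y⟩|² = 1/2.
After stage 2 the state is |+z⟩; P(|-x⟩) = |⟨-x|+z⟩|² = 1/2.
Joint probability = 36/40 × 1/2 × 1/2 = 0.225.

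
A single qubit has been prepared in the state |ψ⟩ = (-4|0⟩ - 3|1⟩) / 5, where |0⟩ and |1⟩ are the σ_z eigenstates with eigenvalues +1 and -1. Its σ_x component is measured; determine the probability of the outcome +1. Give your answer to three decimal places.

|+x⟩ = (|0⟩ + |1⟩)/√2, so ⟨+x|ψ⟩ = (-7) / (√2·5).
P = |-7|² / 50 = 49/50.

0.980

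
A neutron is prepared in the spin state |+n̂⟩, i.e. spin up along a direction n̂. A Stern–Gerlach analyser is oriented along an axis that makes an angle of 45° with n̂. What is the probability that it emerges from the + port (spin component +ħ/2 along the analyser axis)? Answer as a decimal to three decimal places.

0.854

For spin-½, the probability of finding spin-up along an axis at angle θ to the initial spin direction is cos²(θ/2); spin-down is sin²(θ/2).
θ = 45°, so P = cos²(22.5°) ≈ 0.854.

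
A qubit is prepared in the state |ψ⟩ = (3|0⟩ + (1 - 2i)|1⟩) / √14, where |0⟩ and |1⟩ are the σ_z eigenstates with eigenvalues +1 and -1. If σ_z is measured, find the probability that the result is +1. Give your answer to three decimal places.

The +1 outcome corresponds to |0⟩. Its amplitude in |ψ⟩ is 3/√14.
P = |3|² / 14 = 9/14.

0.643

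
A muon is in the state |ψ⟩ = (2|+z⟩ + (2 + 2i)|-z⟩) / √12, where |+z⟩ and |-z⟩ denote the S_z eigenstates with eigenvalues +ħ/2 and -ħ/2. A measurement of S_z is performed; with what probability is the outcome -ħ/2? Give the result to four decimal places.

The -ħ/2 outcome corresponds to |-z⟩. Its amplitude in |ψ⟩ is (2 + 2i)/√12.
P = |2 + 2i|² / 12 = 8/12.

0.6667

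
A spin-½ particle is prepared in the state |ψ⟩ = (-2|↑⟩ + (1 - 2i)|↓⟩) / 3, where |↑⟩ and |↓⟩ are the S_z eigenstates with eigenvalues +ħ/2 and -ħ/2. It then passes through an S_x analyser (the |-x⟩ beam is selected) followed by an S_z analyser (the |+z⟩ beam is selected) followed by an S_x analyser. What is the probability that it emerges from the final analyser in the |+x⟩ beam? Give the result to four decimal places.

First analyser (S_x): P(|-x⟩) = |⟨-x|ψ⟩|² = 13/18.
After stage 1 the state is |-x⟩; P(|+z⟩) = |⟨+z|-x⟩|² = 1/2.
After stage 2 the state is |+z⟩; P(|+x⟩) = |⟨+x|+z⟩|² = 1/2.
Joint probability = 13/18 × 1/2 × 1/2 = 0.1806.

0.1806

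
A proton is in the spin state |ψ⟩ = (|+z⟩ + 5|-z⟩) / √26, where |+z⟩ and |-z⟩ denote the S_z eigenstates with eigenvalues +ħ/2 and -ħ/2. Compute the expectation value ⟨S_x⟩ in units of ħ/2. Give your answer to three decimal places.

⟨σ_x⟩ = 2 Re(a* b)/(|a|²+|b|²) with a = 1, b = 5.
a* b = 5, so ⟨σ_x⟩ = 10/26.
⟨S_x⟩ = (ħ/2)·⟨σ_x⟩.

0.385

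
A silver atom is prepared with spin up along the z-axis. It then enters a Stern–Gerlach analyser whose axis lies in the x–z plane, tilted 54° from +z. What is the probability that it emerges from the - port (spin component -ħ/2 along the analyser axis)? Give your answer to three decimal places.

0.206

For spin-½, the probability of finding spin-up along an axis at angle θ to the initial spin direction is cos²(θ/2); spin-down is sin²(θ/2).
θ = 54°, so P = sin²(27°) ≈ 0.206.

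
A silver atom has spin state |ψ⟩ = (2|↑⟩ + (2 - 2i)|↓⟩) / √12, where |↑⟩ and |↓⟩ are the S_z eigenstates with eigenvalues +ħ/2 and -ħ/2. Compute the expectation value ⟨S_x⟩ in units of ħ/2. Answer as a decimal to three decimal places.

0.667

⟨σ_x⟩ = 2 Re(a* b)/(|a|²+|b|²) with a = 2, b = (2 - 2i).
a* b = (4 - 4i), so ⟨σ_x⟩ = 8/12.
⟨S_x⟩ = (ħ/2)·⟨σ_x⟩.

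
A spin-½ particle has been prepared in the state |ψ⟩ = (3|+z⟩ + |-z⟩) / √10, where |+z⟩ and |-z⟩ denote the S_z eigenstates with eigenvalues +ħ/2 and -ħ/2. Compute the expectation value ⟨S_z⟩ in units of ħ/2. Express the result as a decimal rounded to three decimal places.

⟨σ_z⟩ = |a|² - |b|² divided by |a|²+|b|², with a, b the |+z⟩, |-z⟩ amplitudes.
= (9 - 1)/10 = 8/10.
⟨S_z⟩ = (ħ/2)·⟨σ_z⟩.

0.800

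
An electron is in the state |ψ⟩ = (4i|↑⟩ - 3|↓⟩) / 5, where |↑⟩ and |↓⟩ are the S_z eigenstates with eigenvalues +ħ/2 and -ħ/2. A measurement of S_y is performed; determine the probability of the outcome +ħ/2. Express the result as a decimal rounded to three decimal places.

|+y⟩ = (|↑⟩ + i|↓⟩)/√2, so ⟨+y|ψ⟩ = (7i) / (√2·5).
P = |7i|² / 50 = 49/50.

0.980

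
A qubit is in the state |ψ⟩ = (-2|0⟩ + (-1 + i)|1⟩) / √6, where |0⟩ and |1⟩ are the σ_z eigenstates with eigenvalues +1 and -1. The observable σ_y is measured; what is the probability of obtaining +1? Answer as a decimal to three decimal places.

0.167

|+y⟩ = (|0⟩ + i|1⟩)/√2, so ⟨+y|ψ⟩ = (-1 + i) / (√2·√6).
P = |-1 + i|² / 12 = 2/12.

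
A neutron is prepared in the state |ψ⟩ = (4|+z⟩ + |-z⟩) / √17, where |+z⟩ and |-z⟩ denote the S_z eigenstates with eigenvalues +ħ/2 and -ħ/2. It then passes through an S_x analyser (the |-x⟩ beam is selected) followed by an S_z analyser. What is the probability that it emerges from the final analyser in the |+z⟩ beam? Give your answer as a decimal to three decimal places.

0.132

First analyser (S_x): P(|-x⟩) = |⟨-x|ψ⟩|² = 9/34.
After stage 1 the state is |-x⟩; P(|+z⟩) = |⟨+z|-x⟩|² = 1/2.
Joint probability = 9/34 × 1/2 = 0.132.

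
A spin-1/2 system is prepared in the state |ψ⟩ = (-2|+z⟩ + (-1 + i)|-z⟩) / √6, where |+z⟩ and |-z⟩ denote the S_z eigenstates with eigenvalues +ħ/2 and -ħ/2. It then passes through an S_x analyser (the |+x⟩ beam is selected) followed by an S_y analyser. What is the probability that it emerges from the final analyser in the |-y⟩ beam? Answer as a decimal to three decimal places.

First analyser (S_x): P(|+x⟩) = |⟨+x|ψ⟩|² = 10/12.
After stage 1 the state is |+x⟩; P(|-y⟩) = |⟨-y|+x⟩|² = 1/2.
Joint probability = 10/12 × 1/2 = 0.417.

0.417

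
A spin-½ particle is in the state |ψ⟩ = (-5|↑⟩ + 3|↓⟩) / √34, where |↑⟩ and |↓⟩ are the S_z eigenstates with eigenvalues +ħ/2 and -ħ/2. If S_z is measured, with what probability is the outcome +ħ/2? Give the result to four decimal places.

0.7353

The +ħ/2 outcome corresponds to |↑⟩. Its amplitude in |ψ⟩ is -5/√34.
P = |-5|² / 34 = 25/34.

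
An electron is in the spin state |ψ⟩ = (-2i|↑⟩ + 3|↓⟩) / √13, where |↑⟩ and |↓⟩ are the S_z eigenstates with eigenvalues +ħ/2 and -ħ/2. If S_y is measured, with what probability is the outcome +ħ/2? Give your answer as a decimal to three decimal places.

0.962

|+y⟩ = (|↑⟩ + i|↓⟩)/√2, so ⟨+y|ψ⟩ = (-5i) / (√2·√13).
P = |-5i|² / 26 = 25/26.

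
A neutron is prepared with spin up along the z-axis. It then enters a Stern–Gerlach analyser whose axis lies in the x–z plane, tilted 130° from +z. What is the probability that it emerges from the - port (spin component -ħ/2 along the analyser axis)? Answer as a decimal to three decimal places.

0.821

For spin-½, the probability of finding spin-up along an axis at angle θ to the initial spin direction is cos²(θ/2); spin-down is sin²(θ/2).
θ = 130°, so P = sin²(65°) ≈ 0.821.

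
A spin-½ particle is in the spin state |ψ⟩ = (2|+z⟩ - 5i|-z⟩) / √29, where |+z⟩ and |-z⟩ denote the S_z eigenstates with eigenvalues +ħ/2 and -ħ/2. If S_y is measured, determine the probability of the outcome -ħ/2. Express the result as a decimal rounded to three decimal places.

|-y⟩ = (|+z⟩ - i|-z⟩)/√2, so ⟨-y|ψ⟩ = (7) / (√2·√29).
P = |7|² / 58 = 49/58.

0.845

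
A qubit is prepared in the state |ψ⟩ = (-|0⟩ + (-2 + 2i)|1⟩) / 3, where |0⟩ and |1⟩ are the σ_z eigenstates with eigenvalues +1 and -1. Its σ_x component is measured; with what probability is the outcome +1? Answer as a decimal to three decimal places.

0.722

|+x⟩ = (|0⟩ + |1⟩)/√2, so ⟨+x|ψ⟩ = (-3 + 2i) / (√2·3).
P = |-3 + 2i|² / 18 = 13/18.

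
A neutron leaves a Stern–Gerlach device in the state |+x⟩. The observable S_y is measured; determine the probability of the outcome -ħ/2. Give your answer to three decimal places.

In the S_z basis, |+x⟩ = (|+z⟩ + |-z⟩)/√2 and |-y⟩ = (|+z⟩ - i|-z⟩)/√2.
|⟨-y|+x⟩|² = 1/2.

0.500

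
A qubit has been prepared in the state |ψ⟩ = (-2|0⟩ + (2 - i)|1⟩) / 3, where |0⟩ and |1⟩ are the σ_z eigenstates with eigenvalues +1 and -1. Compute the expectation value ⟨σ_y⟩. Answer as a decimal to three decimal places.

0.444

⟨σ_y⟩ = 2 Im(a* b)/(|a|²+|b|²) with a = -2, b = (2 - i).
a* b = (-4 + 2i), so ⟨σ_y⟩ = 4/9.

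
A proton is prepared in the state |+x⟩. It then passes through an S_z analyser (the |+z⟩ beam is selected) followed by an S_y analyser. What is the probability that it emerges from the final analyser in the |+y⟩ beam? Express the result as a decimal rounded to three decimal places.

First analyser (S_z): from |+x⟩, P(|+z⟩) = 1/2.
After stage 1 the state is |+z⟩; P(|+y⟩) = |⟨+y|+z⟩|² = 1/2.
Joint probability = 1/2 × 1/2 = 0.250.

0.250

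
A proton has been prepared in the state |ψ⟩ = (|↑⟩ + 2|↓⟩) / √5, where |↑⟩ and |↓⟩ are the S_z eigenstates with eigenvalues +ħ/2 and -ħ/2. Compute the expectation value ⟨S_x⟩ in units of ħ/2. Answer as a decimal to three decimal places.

0.800

⟨σ_x⟩ = 2 Re(a* b)/(|a|²+|b|²) with a = 1, b = 2.
a* b = 2, so ⟨σ_x⟩ = 4/5.
⟨S_x⟩ = (ħ/2)·⟨σ_x⟩.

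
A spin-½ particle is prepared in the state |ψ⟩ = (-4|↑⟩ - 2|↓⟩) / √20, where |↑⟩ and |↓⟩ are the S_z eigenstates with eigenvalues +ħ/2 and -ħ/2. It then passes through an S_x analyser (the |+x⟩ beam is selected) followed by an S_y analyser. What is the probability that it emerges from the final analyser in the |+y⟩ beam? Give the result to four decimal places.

First analyser (S_x): P(|+x⟩) = |⟨+x|ψ⟩|² = 36/40.
After stage 1 the state is |+x⟩; P(|+y⟩) = |⟨+y|+x⟩|² = 1/2.
Joint probability = 36/40 × 1/2 = 0.4500.

0.4500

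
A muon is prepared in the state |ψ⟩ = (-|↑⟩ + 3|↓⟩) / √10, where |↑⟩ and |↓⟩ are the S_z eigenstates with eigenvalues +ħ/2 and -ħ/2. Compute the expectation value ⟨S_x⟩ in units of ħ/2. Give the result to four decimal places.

-0.6000

⟨σ_x⟩ = 2 Re(a* b)/(|a|²+|b|²) with a = -1, b = 3.
a* b = -3, so ⟨σ_x⟩ = -6/10.
⟨S_x⟩ = (ħ/2)·⟨σ_x⟩.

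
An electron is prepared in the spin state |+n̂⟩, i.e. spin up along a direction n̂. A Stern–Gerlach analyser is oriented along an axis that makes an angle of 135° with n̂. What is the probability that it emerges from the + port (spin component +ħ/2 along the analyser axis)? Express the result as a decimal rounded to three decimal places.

0.146

For spin-½, the probability of finding spin-up along an axis at angle θ to the initial spin direction is cos²(θ/2); spin-down is sin²(θ/2).
θ = 135°, so P = cos²(67.5°) ≈ 0.146.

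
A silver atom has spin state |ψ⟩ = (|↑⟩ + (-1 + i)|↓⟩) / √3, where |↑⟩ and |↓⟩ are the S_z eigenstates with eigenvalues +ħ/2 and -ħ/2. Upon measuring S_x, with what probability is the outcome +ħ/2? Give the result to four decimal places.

|+x⟩ = (|↑⟩ + |↓⟩)/√2, so ⟨+x|ψ⟩ = (i) / (√2·√3).
P = |i|² / 6 = 1/6.

0.1667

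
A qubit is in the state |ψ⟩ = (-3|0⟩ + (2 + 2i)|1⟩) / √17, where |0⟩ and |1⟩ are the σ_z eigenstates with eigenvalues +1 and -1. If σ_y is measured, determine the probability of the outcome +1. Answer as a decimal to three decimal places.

|+y⟩ = (|0⟩ + i|1⟩)/√2, so ⟨+y|ψ⟩ = (-1 - 2i) / (√2·√17).
P = |-1 - 2i|² / 34 = 5/34.

0.147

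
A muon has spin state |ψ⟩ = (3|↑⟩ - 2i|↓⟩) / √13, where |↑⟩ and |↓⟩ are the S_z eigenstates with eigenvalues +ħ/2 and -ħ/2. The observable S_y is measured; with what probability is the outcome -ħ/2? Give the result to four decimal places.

|-y⟩ = (|↑⟩ - i|↓⟩)/√2, so ⟨-y|ψ⟩ = (5) / (√2·√13).
P = |5|² / 26 = 25/26.

0.9615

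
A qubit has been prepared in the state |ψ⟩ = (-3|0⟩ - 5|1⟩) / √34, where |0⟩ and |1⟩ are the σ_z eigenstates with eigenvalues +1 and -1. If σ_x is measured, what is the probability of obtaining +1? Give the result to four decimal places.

|+x⟩ = (|0⟩ + |1⟩)/√2, so ⟨+x|ψ⟩ = (-8) / (√2·√34).
P = |-8|² / 68 = 64/68.

0.9412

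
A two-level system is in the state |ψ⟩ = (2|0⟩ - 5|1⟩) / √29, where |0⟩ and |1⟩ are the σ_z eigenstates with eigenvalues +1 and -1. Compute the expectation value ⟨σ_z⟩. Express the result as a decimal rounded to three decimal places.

-0.724

⟨σ_z⟩ = |a|² - |b|² divided by |a|²+|b|², with a, b the |0⟩, |1⟩ amplitudes.
= (4 - 25)/29 = -21/29.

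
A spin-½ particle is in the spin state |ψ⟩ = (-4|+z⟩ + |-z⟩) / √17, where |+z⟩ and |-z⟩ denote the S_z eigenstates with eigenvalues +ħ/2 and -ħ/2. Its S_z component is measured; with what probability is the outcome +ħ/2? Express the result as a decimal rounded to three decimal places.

The +ħ/2 outcome corresponds to |+z⟩. Its amplitude in |ψ⟩ is -4/√17.
P = |-4|² / 17 = 16/17.

0.941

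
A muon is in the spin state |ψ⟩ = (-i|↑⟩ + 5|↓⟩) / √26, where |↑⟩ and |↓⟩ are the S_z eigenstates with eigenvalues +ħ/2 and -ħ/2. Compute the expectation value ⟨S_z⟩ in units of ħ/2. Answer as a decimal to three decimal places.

-0.923

⟨σ_z⟩ = |a|² - |b|² divided by |a|²+|b|², with a, b the |↑⟩, |↓⟩ amplitudes.
= (1 - 25)/26 = -24/26.
⟨S_z⟩ = (ħ/2)·⟨σ_z⟩.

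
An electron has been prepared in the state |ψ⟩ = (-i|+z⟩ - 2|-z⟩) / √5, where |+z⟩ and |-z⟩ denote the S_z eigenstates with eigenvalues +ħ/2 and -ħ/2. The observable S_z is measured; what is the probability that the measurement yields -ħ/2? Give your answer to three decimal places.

The -ħ/2 outcome corresponds to |-z⟩. Its amplitude in |ψ⟩ is -2/√5.
P = |-2|² / 5 = 4/5.

0.800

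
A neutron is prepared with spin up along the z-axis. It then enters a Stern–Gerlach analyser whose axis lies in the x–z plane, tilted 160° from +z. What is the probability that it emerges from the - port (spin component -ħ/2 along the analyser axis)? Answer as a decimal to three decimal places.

0.970

For spin-½, the probability of finding spin-up along an axis at angle θ to the initial spin direction is cos²(θ/2); spin-down is sin²(θ/2).
θ = 160°, so P = sin²(80°) ≈ 0.970.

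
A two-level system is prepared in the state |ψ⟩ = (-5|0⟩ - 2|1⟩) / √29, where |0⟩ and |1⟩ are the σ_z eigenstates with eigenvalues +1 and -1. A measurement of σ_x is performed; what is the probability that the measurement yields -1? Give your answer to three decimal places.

0.155

|-x⟩ = (|0⟩ - |1⟩)/√2, so ⟨-x|ψ⟩ = (-3) / (√2·√29).
P = |-3|² / 58 = 9/58.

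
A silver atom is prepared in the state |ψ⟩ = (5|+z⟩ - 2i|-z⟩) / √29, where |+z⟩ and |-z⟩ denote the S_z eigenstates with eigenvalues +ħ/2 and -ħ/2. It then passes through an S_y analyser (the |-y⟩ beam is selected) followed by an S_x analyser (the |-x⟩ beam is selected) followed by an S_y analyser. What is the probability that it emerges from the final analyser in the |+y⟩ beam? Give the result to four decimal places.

0.2112

First analyser (S_y): P(|-y⟩) = |⟨-y|ψ⟩|² = 49/58.
After stage 1 the state is |-y⟩; P(|-x⟩) = |⟨-x|-y⟩|² = 1/2.
After stage 2 the state is |-x⟩; P(|+y⟩) = |⟨+y|-x⟩|² = 1/2.
Joint probability = 49/58 × 1/2 × 1/2 = 0.2112.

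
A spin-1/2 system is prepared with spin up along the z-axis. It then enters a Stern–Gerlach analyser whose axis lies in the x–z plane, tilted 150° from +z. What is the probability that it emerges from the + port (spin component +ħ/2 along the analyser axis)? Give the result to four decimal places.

For spin-½, the probability of finding spin-up along an axis at angle θ to the initial spin direction is cos²(θ/2); spin-down is sin²(θ/2).
θ = 150°, so P = cos²(75°) ≈ 0.0670.

0.0670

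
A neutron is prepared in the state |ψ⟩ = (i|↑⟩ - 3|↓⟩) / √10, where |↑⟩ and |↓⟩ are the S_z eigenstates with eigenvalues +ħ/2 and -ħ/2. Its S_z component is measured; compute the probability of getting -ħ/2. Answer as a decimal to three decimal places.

The -ħ/2 outcome corresponds to |↓⟩. Its amplitude in |ψ⟩ is -3/√10.
P = |-3|² / 10 = 9/10.

0.900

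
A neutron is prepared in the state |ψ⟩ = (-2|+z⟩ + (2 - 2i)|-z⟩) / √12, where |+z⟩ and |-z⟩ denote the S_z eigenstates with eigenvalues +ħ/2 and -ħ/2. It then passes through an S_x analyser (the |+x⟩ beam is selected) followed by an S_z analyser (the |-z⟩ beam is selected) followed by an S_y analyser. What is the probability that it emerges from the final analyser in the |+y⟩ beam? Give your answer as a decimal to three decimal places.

First analyser (S_x): P(|+x⟩) = |⟨+x|ψ⟩|² = 4/24.
After stage 1 the state is |+x⟩; P(|-z⟩) = |⟨-z|+x⟩|² = 1/2.
After stage 2 the state is |-z⟩; P(|+y⟩) = |⟨+y|-z⟩|² = 1/2.
Joint probability = 4/24 × 1/2 × 1/2 = 0.042.

0.042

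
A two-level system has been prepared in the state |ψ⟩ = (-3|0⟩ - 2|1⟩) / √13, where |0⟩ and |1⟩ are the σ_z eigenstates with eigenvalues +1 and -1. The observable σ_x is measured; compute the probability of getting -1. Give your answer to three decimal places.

|-x⟩ = (|0⟩ - |1⟩)/√2, so ⟨-x|ψ⟩ = (-1) / (√2·√13).
P = |-1|² / 26 = 1/26.

0.038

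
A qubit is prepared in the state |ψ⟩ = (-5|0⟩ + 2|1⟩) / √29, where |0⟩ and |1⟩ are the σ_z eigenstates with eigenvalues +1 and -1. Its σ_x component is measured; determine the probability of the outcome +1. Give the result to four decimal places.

0.1552

|+x⟩ = (|0⟩ + |1⟩)/√2, so ⟨+x|ψ⟩ = (-3) / (√2·√29).
P = |-3|² / 58 = 9/58.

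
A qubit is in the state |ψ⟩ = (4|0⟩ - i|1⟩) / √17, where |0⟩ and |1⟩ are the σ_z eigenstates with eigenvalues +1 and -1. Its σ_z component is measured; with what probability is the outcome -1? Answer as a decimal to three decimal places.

0.059

The -1 outcome corresponds to |1⟩. Its amplitude in |ψ⟩ is -i/√17.
P = |-i|² / 17 = 1/17.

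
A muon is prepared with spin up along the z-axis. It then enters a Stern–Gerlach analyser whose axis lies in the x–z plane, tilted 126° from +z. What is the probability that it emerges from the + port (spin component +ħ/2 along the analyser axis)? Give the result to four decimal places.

For spin-½, the probability of finding spin-up along an axis at angle θ to the initial spin direction is cos²(θ/2); spin-down is sin²(θ/2).
θ = 126°, so P = cos²(63°) ≈ 0.2061.

0.2061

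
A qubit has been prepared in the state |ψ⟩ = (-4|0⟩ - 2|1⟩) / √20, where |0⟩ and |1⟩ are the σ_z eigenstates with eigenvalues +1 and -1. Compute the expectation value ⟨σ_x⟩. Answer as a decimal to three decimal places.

⟨σ_x⟩ = 2 Re(a* b)/(|a|²+|b|²) with a = -4, b = -2.
a* b = 8, so ⟨σ_x⟩ = 16/20.

0.800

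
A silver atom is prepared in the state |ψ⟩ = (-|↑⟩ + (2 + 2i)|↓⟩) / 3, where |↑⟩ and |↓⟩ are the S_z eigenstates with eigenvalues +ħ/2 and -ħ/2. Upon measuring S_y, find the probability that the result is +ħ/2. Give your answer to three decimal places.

|+y⟩ = (|↑⟩ + i|↓⟩)/√2, so ⟨+y|ψ⟩ = (1 - 2i) / (√2·3).
P = |1 - 2i|² / 18 = 5/18.

0.278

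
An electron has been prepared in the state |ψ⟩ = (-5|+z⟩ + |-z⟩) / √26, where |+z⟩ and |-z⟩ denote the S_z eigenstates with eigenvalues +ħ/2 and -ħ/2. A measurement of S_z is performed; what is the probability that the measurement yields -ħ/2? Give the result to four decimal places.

0.0385

The -ħ/2 outcome corresponds to |-z⟩. Its amplitude in |ψ⟩ is 1/√26.
P = |1|² / 26 = 1/26.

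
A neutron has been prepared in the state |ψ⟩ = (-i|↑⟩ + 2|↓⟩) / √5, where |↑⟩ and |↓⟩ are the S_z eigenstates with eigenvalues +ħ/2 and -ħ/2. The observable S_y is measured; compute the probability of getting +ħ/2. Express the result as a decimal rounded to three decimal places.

|+y⟩ = (|↑⟩ + i|↓⟩)/√2, so ⟨+y|ψ⟩ = (-3i) / (√2·√5).
P = |-3i|² / 10 = 9/10.

0.900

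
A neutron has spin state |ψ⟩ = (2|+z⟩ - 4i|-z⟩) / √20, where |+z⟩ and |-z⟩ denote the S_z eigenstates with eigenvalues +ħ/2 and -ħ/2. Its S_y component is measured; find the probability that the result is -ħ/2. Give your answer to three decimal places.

|-y⟩ = (|+z⟩ - i|-z⟩)/√2, so ⟨-y|ψ⟩ = (6) / (√2·√20).
P = |6|² / 40 = 36/40.

0.900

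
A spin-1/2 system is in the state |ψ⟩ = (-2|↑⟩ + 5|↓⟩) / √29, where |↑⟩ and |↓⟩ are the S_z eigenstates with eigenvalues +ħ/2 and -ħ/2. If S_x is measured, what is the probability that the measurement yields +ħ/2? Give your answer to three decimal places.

0.155

|+x⟩ = (|↑⟩ + |↓⟩)/√2, so ⟨+x|ψ⟩ = (3) / (√2·√29).
P = |3|² / 58 = 9/58.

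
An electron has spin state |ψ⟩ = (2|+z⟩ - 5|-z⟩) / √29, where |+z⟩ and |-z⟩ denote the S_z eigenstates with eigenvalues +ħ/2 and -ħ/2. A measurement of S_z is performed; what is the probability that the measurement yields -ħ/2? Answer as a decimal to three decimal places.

The -ħ/2 outcome corresponds to |-z⟩. Its amplitude in |ψ⟩ is -5/√29.
P = |-5|² / 29 = 25/29.

0.862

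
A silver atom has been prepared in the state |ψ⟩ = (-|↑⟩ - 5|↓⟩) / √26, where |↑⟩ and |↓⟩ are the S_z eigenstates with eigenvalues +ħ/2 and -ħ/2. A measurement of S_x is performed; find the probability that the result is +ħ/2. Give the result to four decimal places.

0.6923

|+x⟩ = (|↑⟩ + |↓⟩)/√2, so ⟨+x|ψ⟩ = (-6) / (√2·√26).
P = |-6|² / 52 = 36/52.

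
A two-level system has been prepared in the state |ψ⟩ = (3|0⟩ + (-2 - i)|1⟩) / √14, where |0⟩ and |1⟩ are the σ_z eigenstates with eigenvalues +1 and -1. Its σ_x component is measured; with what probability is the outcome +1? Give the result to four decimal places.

0.0714

|+x⟩ = (|0⟩ + |1⟩)/√2, so ⟨+x|ψ⟩ = (1 - i) / (√2·√14).
P = |1 - i|² / 28 = 2/28.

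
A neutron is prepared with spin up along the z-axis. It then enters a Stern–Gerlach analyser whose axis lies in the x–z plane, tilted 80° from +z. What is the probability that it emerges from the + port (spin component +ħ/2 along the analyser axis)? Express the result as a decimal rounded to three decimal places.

For spin-½, the probability of finding spin-up along an axis at angle θ to the initial spin direction is cos²(θ/2); spin-down is sin²(θ/2).
θ = 80°, so P = cos²(40°) ≈ 0.587.

0.587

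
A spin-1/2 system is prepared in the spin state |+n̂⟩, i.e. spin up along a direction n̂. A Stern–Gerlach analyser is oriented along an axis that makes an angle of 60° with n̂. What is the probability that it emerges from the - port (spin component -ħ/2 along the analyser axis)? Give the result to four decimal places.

0.2500

For spin-½, the probability of finding spin-up along an axis at angle θ to the initial spin direction is cos²(θ/2); spin-down is sin²(θ/2).
θ = 60°, so P = sin²(30°) ≈ 0.2500.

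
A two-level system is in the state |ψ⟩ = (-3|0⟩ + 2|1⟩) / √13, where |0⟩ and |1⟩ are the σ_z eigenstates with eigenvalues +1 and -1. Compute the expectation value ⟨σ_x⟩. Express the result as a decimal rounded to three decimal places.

⟨σ_x⟩ = 2 Re(a* b)/(|a|²+|b|²) with a = -3, b = 2.
a* b = -6, so ⟨σ_x⟩ = -12/13.

-0.923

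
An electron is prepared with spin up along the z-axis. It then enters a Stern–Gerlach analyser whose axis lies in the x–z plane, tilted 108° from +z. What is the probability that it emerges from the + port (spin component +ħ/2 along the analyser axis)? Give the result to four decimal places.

0.3455

For spin-½, the probability of finding spin-up along an axis at angle θ to the initial spin direction is cos²(θ/2); spin-down is sin²(θ/2).
θ = 108°, so P = cos²(54°) ≈ 0.3455.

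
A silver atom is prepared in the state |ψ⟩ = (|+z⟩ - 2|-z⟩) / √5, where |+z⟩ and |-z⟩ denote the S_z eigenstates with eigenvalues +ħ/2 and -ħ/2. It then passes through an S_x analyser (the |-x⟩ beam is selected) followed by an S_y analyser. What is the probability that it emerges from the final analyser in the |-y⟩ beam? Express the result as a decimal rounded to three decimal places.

First analyser (S_x): P(|-x⟩) = |⟨-x|ψ⟩|² = 9/10.
After stage 1 the state is |-x⟩; P(|-y⟩) = |⟨-y|-x⟩|² = 1/2.
Joint probability = 9/10 × 1/2 = 0.450.

0.450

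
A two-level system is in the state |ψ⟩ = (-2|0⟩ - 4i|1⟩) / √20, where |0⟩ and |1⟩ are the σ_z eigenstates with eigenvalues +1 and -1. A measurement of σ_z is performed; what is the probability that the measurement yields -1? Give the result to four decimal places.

0.8000

The -1 outcome corresponds to |1⟩. Its amplitude in |ψ⟩ is -4i/√20.
P = |-4i|² / 20 = 16/20.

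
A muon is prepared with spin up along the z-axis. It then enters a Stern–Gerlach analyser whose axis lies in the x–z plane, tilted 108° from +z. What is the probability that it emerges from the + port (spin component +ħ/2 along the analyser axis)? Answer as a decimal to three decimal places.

0.345

For spin-½, the probability of finding spin-up along an axis at angle θ to the initial spin direction is cos²(θ/2); spin-down is sin²(θ/2).
θ = 108°, so P = cos²(54°) ≈ 0.345.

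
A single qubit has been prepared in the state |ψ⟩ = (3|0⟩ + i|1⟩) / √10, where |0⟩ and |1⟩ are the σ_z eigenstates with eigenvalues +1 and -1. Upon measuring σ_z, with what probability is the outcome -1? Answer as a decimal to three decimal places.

The -1 outcome corresponds to |1⟩. Its amplitude in |ψ⟩ is i/√10.
P = |i|² / 10 = 1/10.

0.100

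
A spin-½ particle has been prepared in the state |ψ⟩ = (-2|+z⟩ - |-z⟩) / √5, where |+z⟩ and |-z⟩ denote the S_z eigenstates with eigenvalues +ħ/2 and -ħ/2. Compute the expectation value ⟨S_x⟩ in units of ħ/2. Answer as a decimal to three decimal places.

⟨σ_x⟩ = 2 Re(a* b)/(|a|²+|b|²) with a = -2, b = -1.
a* b = 2, so ⟨σ_x⟩ = 4/5.
⟨S_x⟩ = (ħ/2)·⟨σ_x⟩.

0.800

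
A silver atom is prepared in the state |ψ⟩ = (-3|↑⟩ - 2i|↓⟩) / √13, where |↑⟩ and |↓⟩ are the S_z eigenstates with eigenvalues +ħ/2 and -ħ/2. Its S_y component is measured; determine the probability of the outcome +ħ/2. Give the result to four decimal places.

0.9615

|+y⟩ = (|↑⟩ + i|↓⟩)/√2, so ⟨+y|ψ⟩ = (-5) / (√2·√13).
P = |-5|² / 26 = 25/26.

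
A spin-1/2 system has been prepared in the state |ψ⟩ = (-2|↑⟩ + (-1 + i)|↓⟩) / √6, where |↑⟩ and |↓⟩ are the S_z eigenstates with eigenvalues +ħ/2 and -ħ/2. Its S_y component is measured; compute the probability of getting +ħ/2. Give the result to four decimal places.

0.1667

|+y⟩ = (|↑⟩ + i|↓⟩)/√2, so ⟨+y|ψ⟩ = (-1 + i) / (√2·√6).
P = |-1 + i|² / 12 = 2/12.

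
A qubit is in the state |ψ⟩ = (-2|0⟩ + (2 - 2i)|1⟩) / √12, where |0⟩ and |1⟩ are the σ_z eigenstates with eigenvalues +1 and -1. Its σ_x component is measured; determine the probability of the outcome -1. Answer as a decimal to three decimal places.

0.833

|-x⟩ = (|0⟩ - |1⟩)/√2, so ⟨-x|ψ⟩ = (-4 + 2i) / (√2·√12).
P = |-4 + 2i|² / 24 = 20/24.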